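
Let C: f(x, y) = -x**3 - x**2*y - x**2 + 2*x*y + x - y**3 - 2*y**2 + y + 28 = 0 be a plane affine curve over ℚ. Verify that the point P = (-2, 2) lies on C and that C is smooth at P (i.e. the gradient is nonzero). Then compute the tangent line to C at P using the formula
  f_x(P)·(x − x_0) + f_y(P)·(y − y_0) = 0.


Tangent line at P: 5*x - 27*y + 64 = 0.

Step 1: f(-2, 2) = 0, so P lies on C.
Step 2: partial derivatives
  f_x(x, y) = -3*x**2 - 2*x*y - 2*x + 2*y + 1, f_y(x, y) = -x**2 + 2*x - 3*y**2 - 4*y + 1.
  f_x(P) = 5, f_y(P) = -27 (gradient nonzero, so P is smooth).
Step 3: tangent line at P: 5·(x − -2) + -27·(y − 2) = 0.
Expanding: 5*x - 27*y + 64 = 0.


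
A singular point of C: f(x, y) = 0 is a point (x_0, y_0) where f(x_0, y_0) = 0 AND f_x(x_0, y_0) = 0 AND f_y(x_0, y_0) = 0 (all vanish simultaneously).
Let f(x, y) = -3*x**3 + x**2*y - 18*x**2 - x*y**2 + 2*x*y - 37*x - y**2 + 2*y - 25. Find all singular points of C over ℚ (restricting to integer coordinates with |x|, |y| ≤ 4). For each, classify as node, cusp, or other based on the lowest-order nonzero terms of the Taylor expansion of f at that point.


Singular points: {(-2, -1)}; classification: node.

Compute partial derivatives:
  f_x = -9*x**2 + 2*x*y - 36*x - y**2 + 2*y - 37.
  f_y = x**2 - 2*x*y + 2*x - 2*y + 2.
Scan x_0 ∈ {−4, ..., 4}. For each x_0, f_y(x_0, y) is a polynomial in y; find its integer roots y ∈ {−4, ..., 4}, then test f_x and f at those candidates.
  x = -4: f_y(-4, y) = 6*y + 10; no integer root y with |y| ≤ 4.
  x = -3: f_y(-3, y) = 4*y + 5; no integer root y with |y| ≤ 4.
  x = -2: f_y(-2, y) = 2*y + 2; vanishes at y ∈ {-1}. (-2, -1): f_x = 0, f = 0 — SINGULAR.
  x = -1: f_y(-1, y) = 1; no integer root y with |y| ≤ 4.
  x = 0: f_y(0, y) = 2 - 2*y; vanishes at y ∈ {1}. (0, 1): f_x = -36 ≠ 0.
  x = 1: f_y(1, y) = 5 - 4*y; no integer root y with |y| ≤ 4.
  x = 2: f_y(2, y) = 10 - 6*y; no integer root y with |y| ≤ 4.
  x = 3: f_y(3, y) = 17 - 8*y; no integer root y with |y| ≤ 4.
  x = 4: f_y(4, y) = 26 - 10*y; no integer root y with |y| ≤ 4.
Only singular point on the grid: (-2, -1).
Classify: substitute x = -2 + u, y = -1 + v and expand: f = -3*u**3 + u**2*v - u**2 - u*v**2 + v**2.
No constant or linear terms (consistent with a singular point). Quadratic part: -u**2 + v**2. Cubic part: -3*u**3 + u**2*v - u*v**2.
The quadratic part v**2 - u**2 = (v − u)(v + u) splits into two distinct linear factors, so there are two distinct tangent lines y − -1 = ±(x − -2) — this is a node (ordinary double point).
Classification: node.


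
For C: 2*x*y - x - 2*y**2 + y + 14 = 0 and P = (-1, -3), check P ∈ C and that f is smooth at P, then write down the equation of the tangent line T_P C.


Tangent line at P: -7*x + 11*y + 26 = 0.

Step 1: f(-1, -3) = 0, so P lies on C.
Step 2: partial derivatives
  f_x(x, y) = 2*y - 1, f_y(x, y) = 2*x - 4*y + 1.
  f_x(P) = -7, f_y(P) = 11 (gradient nonzero, so P is smooth).
Step 3: tangent line at P: -7·(x − -1) + 11·(y − -3) = 0.
Expanding: -7*x + 11*y + 26 = 0.


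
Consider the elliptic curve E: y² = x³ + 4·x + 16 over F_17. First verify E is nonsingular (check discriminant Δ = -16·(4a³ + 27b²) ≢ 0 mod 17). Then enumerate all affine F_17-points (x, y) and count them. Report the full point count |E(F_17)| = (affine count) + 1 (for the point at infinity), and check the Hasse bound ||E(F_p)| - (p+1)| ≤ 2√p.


Affine points = {(0, 4), (0, 13), (1, 2), (1, 15), (2, 7), (2, 10), (3, 2), (3, 15), (5, 5), (5, 12), (6, 1), (6, 16), (7, 8), (7, 9), (8, 4), (8, 13), (9, 4), (9, 13), (10, 6), (10, 11), (13, 2), (13, 15), (15, 0)}; affine count = 23; |E(F_17)| = 24.

Discriminant check: Δ ∝ 4a³ + 27b² = 4·4³ + 27·16² = 4·64 + 27·256 ≡ 11 (mod 17). Nonzero ⇒ E is nonsingular.
For each x ∈ F_17, compute rhs = x³ + 4·x + 16 mod 17, then count y ∈ F_17 with y² ≡ rhs.
  x = 0: rhs = 16, matching y values: 4, 13 (2 points).
  x = 1: rhs = 4, matching y values: 2, 15 (2 points).
  x = 2: rhs = 15, matching y values: 7, 10 (2 points).
  x = 3: rhs = 4, matching y values: 2, 15 (2 points).
  x = 4: rhs = 11, matching y values: none (0 points).
  x = 5: rhs = 8, matching y values: 5, 12 (2 points).
  x = 6: rhs = 1, matching y values: 1, 16 (2 points).
  x = 7: rhs = 13, matching y values: 8, 9 (2 points).
  x = 8: rhs = 16, matching y values: 4, 13 (2 points).
  x = 9: rhs = 16, matching y values: 4, 13 (2 points).
  x = 10: rhs = 2, matching y values: 6, 11 (2 points).
  x = 11: rhs = 14, matching y values: none (0 points).
  x = 12: rhs = 7, matching y values: none (0 points).
  x = 13: rhs = 4, matching y values: 2, 15 (2 points).
  x = 14: rhs = 11, matching y values: none (0 points).
  x = 15: rhs = 0, matching y values: 0 (1 points).
  x = 16: rhs = 11, matching y values: none (0 points).
Total affine count: 23.
Full point count |E(F_17)| = 23 + 1 = 24.
Hasse bound: |24 − (17+1)| = |6| = 6 ≤ 2√17 ≈ 8.2462 ✓.


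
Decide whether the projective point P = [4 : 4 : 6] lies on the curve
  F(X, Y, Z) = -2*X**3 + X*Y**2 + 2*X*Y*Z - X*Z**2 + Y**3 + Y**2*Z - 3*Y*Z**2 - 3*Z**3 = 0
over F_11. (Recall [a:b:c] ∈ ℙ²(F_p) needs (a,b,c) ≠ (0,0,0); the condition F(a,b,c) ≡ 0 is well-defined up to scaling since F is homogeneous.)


F(4,4,6) ≡ 10 (mod 11); P is NOT on the curve.

Evaluate F(4, 4, 6) term-by-term (mod 11).
  -2*X**3 ↦ -2·64·1·1 = -128
  X*Y**2 ↦ 1·4·16·1 = 64
  2*X*Y*Z ↦ 2·4·4·6 = 192
  -X*Z**2 ↦ -1·4·1·36 = -144
  Y**3 ↦ 1·1·64·1 = 64
  Y**2*Z ↦ 1·1·16·6 = 96
  -3*Y*Z**2 ↦ -3·1·4·36 = -432
  -3*Z**3 ↦ -3·1·1·216 = -648
Sum: F(4, 4, 6) = (-128) + (64) + (192) + (-144) + (64) + (96) + (-432) + (-648) = -936.
Reducing mod 11: -936 ≡ 10 (mod 11).
Since F(a, b, c) ≡ 10 ≠ 0 (mod 11), P does NOT lie on the curve.


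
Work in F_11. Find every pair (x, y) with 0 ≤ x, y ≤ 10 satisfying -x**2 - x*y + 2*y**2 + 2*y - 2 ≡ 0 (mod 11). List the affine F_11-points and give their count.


Affine F_11-points: {(0, 3), (0, 7), (1, 1), (1, 4), (2, 5), (2, 6), (3, 0), (3, 6), (4, 5), (4, 7), (5, 8), (5, 10), (6, 4), (6, 9), (7, 9), (7, 10), (8, 0), (8, 3), (9, 1), (9, 8), (10, 2)}; count = 21.

For each of the 121 pairs (x, y) ∈ F_11², evaluate f(x, y) mod 11. Record the zeros.
  x = 0: [0↦9, 1↦2, 2↦10, 3↦0, 4↦5, 5↦3, 6↦5, 7↦0, 8↦10, 9↦2, 10↦9]  zeros at y ∈ {3, 7}
  x = 1: [0↦8, 1↦0, 2↦7, 3↦7, 4↦0, 5↦8, 6↦9, 7↦3, 8↦1, 9↦3, 10↦9]  zeros at y ∈ {1, 4}
  x = 2: [0↦5, 1↦7, 2↦2, 3↦1, 4↦4, 5↦0, 6↦0, 7↦4, 8↦1, 9↦2, 10↦7]  zeros at y ∈ {5, 6}
  x = 3: [0↦0, 1↦1, 2↦6, 3↦4, 4↦6, 5↦1, 6↦0, 7↦3, 8↦10, 9↦10, 10↦3]  zeros at y ∈ {0, 6}
  x = 4: [0↦4, 1↦4, 2↦8, 3↦5, 4↦6, 5↦0, 6↦9, 7↦0, 8↦6, 9↦5, 10↦8]  zeros at y ∈ {5, 7}
  x = 5: [0↦6, 1↦5, 2↦8, 3↦4, 4↦4, 5↦8, 6↦5, 7↦6, 8↦0, 9↦9, 10↦0]  zeros at y ∈ {8, 10}
  x = 6: [0↦6, 1↦4, 2↦6, 3↦1, 4↦0, 5↦3, 6↦10, 7↦10, 8↦3, 9↦0, 10↦1]  zeros at y ∈ {4, 9}
  x = 7: [0↦4, 1↦1, 2↦2, 3↦7, 4↦5, 5↦7, 6↦2, 7↦1, 8↦4, 9↦0, 10↦0]  zeros at y ∈ {9, 10}
  x = 8: [0↦0, 1↦7, 2↦7, 3↦0, 4↦8, 5↦9, 6↦3, 7↦1, 8↦3, 9↦9, 10↦8]  zeros at y ∈ {0, 3}
  x = 9: [0↦5, 1↦0, 2↦10, 3↦2, 4↦9, 5↦9, 6↦2, 7↦10, 8↦0, 9↦5, 10↦3]  zeros at y ∈ {1, 8}
  x = 10: [0↦8, 1↦2, 2↦0, 3↦2, 4↦8, 5↦7, 6↦10, 7↦6, 8↦6, 9↦10, 10↦7]  zeros at y ∈ {2}
Collecting zeros: affine points = {(0, 3), (0, 7), (1, 1), (1, 4), (2, 5), (2, 6), (3, 0), (3, 6), (4, 5), (4, 7), (5, 8), (5, 10), (6, 4), (6, 9), (7, 9), (7, 10), (8, 0), (8, 3), (9, 1), (9, 8), (10, 2)}.
Total count |C(F_11)_aff| = 21.


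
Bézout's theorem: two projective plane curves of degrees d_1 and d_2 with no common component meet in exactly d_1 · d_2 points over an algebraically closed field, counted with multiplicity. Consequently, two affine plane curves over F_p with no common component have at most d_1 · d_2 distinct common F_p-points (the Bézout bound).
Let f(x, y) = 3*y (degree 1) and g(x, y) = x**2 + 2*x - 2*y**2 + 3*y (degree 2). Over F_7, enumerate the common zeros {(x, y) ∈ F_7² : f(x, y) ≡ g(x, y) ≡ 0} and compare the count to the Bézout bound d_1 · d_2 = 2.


Common zeros: {(0, 0), (5, 0)}; count = 2; Bézout bound = 2.

deg(f) = 1, deg(g) = 2, so Bézout bound = 2.
Scan x ∈ F_7. For each x, list the y ∈ F_7 with f(x, y) ≡ 0 and those with g(x, y) ≡ 0 (mod 7); the common zeros in that column are the intersection.
  x = 0: f ≡ 0 at y ∈ {0}; g ≡ 0 at y ∈ {0, 5}; common: {0}.
  x = 1: f ≡ 0 at y ∈ {0}; g ≡ 0 at y ∈ ∅; common: ∅.
  x = 2: f ≡ 0 at y ∈ {0}; g ≡ 0 at y ∈ ∅; common: ∅.
  x = 3: f ≡ 0 at y ∈ {0}; g ≡ 0 at y ∈ ∅; common: ∅.
  x = 4: f ≡ 0 at y ∈ {0}; g ≡ 0 at y ∈ ∅; common: ∅.
  x = 5: f ≡ 0 at y ∈ {0}; g ≡ 0 at y ∈ {0, 5}; common: {0}.
  x = 6: f ≡ 0 at y ∈ {0}; g ≡ 0 at y ∈ {1, 4}; common: ∅.
Collecting: common zeros = {(0, 0), (5, 0)}, so the count is 2.
Comparison with the Bézout bound: 2 ≤ 2 = deg(f)·deg(g), as expected for curves with no common component (the bound is attained).


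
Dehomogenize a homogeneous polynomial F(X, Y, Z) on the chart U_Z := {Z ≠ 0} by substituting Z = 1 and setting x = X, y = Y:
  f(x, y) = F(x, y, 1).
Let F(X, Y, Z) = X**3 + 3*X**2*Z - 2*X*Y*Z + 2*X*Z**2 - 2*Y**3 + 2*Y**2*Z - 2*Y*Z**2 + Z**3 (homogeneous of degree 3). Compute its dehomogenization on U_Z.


f(x, y) = x**3 + 3*x**2 - 2*x*y + 2*x - 2*y**3 + 2*y**2 - 2*y + 1

On U_Z we set Z = 1. Each monomial c·X^i·Y^j·Z^k in F becomes c·x^i·y^j·1^k = c·x^i·y^j.
Substituting Z = 1: F(X, Y, 1) = x**3 + 3*x**2 - 2*x*y + 2*x - 2*y**3 + 2*y**2 - 2*y + 1.
Note: deg(f) ≤ deg(F) = 3; strict inequality happens when F is divisible by Z (lost terms).


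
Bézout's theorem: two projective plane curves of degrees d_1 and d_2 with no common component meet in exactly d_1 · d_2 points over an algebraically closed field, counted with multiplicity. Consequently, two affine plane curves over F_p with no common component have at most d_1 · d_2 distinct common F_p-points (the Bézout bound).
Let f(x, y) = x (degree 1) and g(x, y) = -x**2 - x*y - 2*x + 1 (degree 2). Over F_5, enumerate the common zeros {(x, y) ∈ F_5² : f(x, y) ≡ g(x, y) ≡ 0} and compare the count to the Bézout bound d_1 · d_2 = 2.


Common zeros: ∅; count = 0; Bézout bound = 2.

deg(f) = 1, deg(g) = 2, so Bézout bound = 2.
Scan x ∈ F_5. For each x, list the y ∈ F_5 with f(x, y) ≡ 0 and those with g(x, y) ≡ 0 (mod 5); the common zeros in that column are the intersection.
  x = 0: f ≡ 0 at y ∈ {0, 1, 2, 3, 4}; g ≡ 0 at y ∈ ∅; common: ∅.
  x = 1: f ≡ 0 at y ∈ ∅; g ≡ 0 at y ∈ {3}; common: ∅.
  x = 2: f ≡ 0 at y ∈ ∅; g ≡ 0 at y ∈ {4}; common: ∅.
  x = 3: f ≡ 0 at y ∈ ∅; g ≡ 0 at y ∈ {2}; common: ∅.
  x = 4: f ≡ 0 at y ∈ ∅; g ≡ 0 at y ∈ {3}; common: ∅.
Collecting: common zeros = ∅, so the count is 0.
Comparison with the Bézout bound: 0 ≤ 2 = deg(f)·deg(g), as expected for curves with no common component (the affine F_5-count falls short of the bound because intersections may lie at infinity, over extension fields, or carry multiplicity).


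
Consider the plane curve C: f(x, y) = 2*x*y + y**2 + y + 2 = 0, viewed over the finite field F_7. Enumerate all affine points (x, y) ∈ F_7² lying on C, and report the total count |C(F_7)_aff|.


Affine F_7-points: {(0, 3), (1, 5), (1, 6), (5, 1), (5, 2), (6, 4)}; count = 6.

For each of the 49 pairs (x, y) ∈ F_7², evaluate f(x, y) mod 7. Record the zeros.
  x = 0: [0↦2, 1↦4, 2↦1, 3↦0, 4↦1, 5↦4, 6↦2]  zeros at y ∈ {3}
  x = 1: [0↦2, 1↦6, 2↦5, 3↦6, 4↦2, 5↦0, 6↦0]  zeros at y ∈ {5, 6}
  x = 2: [0↦2, 1↦1, 2↦2, 3↦5, 4↦3, 5↦3, 6↦5]  zeros at y ∈ ∅
  x = 3: [0↦2, 1↦3, 2↦6, 3↦4, 4↦4, 5↦6, 6↦3]  zeros at y ∈ ∅
  x = 4: [0↦2, 1↦5, 2↦3, 3↦3, 4↦5, 5↦2, 6↦1]  zeros at y ∈ ∅
  x = 5: [0↦2, 1↦0, 2↦0, 3↦2, 4↦6, 5↦5, 6↦6]  zeros at y ∈ {1, 2}
  x = 6: [0↦2, 1↦2, 2↦4, 3↦1, 4↦0, 5↦1, 6↦4]  zeros at y ∈ {4}
Collecting zeros: affine points = {(0, 3), (1, 5), (1, 6), (5, 1), (5, 2), (6, 4)}.
Total count |C(F_7)_aff| = 6.


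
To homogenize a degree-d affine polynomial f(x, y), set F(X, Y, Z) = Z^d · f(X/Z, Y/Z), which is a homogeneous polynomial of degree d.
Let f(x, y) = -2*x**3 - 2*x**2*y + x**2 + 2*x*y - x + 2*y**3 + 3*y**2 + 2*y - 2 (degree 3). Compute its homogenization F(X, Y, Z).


F(X, Y, Z) = -2*X**3 - 2*X**2*Y + X**2*Z + 2*X*Y*Z - X*Z**2 + 2*Y**3 + 3*Y**2*Z + 2*Y*Z**2 - 2*Z**3

deg(f) = 3.
Substitute x = X/Z, y = Y/Z into f, then multiply by Z^3.
  monomial -2·x^3·y^0 ↦ -2·X^3·Y^0·Z^0.
  monomial -2·x^2·y^1 ↦ -2·X^2·Y^1·Z^0.
  monomial 1·x^2·y^0 ↦ 1·X^2·Y^0·Z^1.
  monomial 2·x^1·y^1 ↦ 2·X^1·Y^1·Z^1.
  monomial -1·x^1·y^0 ↦ -1·X^1·Y^0·Z^2.
  monomial 2·x^0·y^3 ↦ 2·X^0·Y^3·Z^0.
  monomial 3·x^0·y^2 ↦ 3·X^0·Y^2·Z^1.
  monomial 2·x^0·y^1 ↦ 2·X^0·Y^1·Z^2.
  monomial -2·x^0·y^0 ↦ -2·X^0·Y^0·Z^3.
Collecting: F(X, Y, Z) = -2*X**3 - 2*X**2*Y + X**2*Z + 2*X*Y*Z - X*Z**2 + 2*Y**3 + 3*Y**2*Z + 2*Y*Z**2 - 2*Z**3.


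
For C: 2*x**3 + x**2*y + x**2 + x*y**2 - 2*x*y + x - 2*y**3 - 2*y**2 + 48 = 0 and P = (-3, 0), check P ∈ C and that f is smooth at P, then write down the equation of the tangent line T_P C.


Tangent line at P: 49*x + 15*y + 147 = 0.

Step 1: f(-3, 0) = 0, so P lies on C.
Step 2: partial derivatives
  f_x(x, y) = 6*x**2 + 2*x*y + 2*x + y**2 - 2*y + 1, f_y(x, y) = x**2 + 2*x*y - 2*x - 6*y**2 - 4*y.
  f_x(P) = 49, f_y(P) = 15 (gradient nonzero, so P is smooth).
Step 3: tangent line at P: 49·(x − -3) + 15·(y − 0) = 0.
Expanding: 49*x + 15*y + 147 = 0.


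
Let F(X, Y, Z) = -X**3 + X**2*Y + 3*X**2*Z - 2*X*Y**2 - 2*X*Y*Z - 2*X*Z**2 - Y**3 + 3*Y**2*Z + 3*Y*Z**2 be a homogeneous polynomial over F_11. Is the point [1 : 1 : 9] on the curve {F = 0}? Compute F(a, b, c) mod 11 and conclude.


F(1,1,9) ≡ 4 (mod 11); P is NOT on the curve.

Evaluate F(1, 1, 9) term-by-term (mod 11).
  -X**3 ↦ -1·1·1·1 = -1
  X**2*Y ↦ 1·1·1·1 = 1
  3*X**2*Z ↦ 3·1·1·9 = 27
  -2*X*Y**2 ↦ -2·1·1·1 = -2
  -2*X*Y*Z ↦ -2·1·1·9 = -18
  -2*X*Z**2 ↦ -2·1·1·81 = -162
  -Y**3 ↦ -1·1·1·1 = -1
  3*Y**2*Z ↦ 3·1·1·9 = 27
  3*Y*Z**2 ↦ 3·1·1·81 = 243
Sum: F(1, 1, 9) = (-1) + (1) + (27) + (-2) + (-18) + (-162) + (-1) + (27) + (243) = 114.
Reducing mod 11: 114 ≡ 4 (mod 11).
Since F(a, b, c) ≡ 4 ≠ 0 (mod 11), P does NOT lie on the curve.


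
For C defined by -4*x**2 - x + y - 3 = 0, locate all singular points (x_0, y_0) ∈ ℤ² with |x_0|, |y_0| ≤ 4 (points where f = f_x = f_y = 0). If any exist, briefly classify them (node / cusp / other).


No singular points in the scanned grid; C is smooth there.

Compute partial derivatives:
  f_x = -8*x - 1.
  f_y = 1.
f_y = 1 is a nonzero constant, so f_y never vanishes: no point (x, y) can satisfy f = f_x = f_y = 0. In particular no (x, y) ∈ {−4, ..., 4}² is singular; the curve is smooth.


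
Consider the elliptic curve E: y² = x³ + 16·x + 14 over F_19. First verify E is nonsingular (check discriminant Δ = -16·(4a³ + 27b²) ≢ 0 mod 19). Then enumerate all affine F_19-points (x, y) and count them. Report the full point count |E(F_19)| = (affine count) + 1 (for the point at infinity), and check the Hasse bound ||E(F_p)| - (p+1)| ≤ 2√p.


Affine points = {(2, 4), (2, 15), (4, 3), (4, 16), (11, 1), (11, 18), (13, 5), (13, 14), (15, 0), (18, 4), (18, 15)}; affine count = 11; |E(F_19)| = 12.

Discriminant check: Δ ∝ 4a³ + 27b² = 4·16³ + 27·14² = 4·4096 + 27·196 ≡ 16 (mod 19). Nonzero ⇒ E is nonsingular.
For each x ∈ F_19, compute rhs = x³ + 16·x + 14 mod 19, then count y ∈ F_19 with y² ≡ rhs.
  x = 0: rhs = 14, matching y values: none (0 points).
  x = 1: rhs = 12, matching y values: none (0 points).
  x = 2: rhs = 16, matching y values: 4, 15 (2 points).
  x = 3: rhs = 13, matching y values: none (0 points).
  x = 4: rhs = 9, matching y values: 3, 16 (2 points).
  x = 5: rhs = 10, matching y values: none (0 points).
  x = 6: rhs = 3, matching y values: none (0 points).
  x = 7: rhs = 13, matching y values: none (0 points).
  x = 8: rhs = 8, matching y values: none (0 points).
  x = 9: rhs = 13, matching y values: none (0 points).
  x = 10: rhs = 15, matching y values: none (0 points).
  x = 11: rhs = 1, matching y values: 1, 18 (2 points).
  x = 12: rhs = 15, matching y values: none (0 points).
  x = 13: rhs = 6, matching y values: 5, 14 (2 points).
  x = 14: rhs = 18, matching y values: none (0 points).
  x = 15: rhs = 0, matching y values: 0 (1 points).
  x = 16: rhs = 15, matching y values: none (0 points).
  x = 17: rhs = 12, matching y values: none (0 points).
  x = 18: rhs = 16, matching y values: 4, 15 (2 points).
Total affine count: 11.
Full point count |E(F_19)| = 11 + 1 = 12.
Hasse bound: |12 − (19+1)| = |-8| = 8 ≤ 2√19 ≈ 8.7178 ✓.


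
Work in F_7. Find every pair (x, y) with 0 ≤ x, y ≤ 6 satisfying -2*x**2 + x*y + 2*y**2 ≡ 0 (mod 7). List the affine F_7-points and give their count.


Affine F_7-points: {(0, 0)}; count = 1.

For each of the 49 pairs (x, y) ∈ F_7², evaluate f(x, y) mod 7. Record the zeros.
  x = 0: [0↦0, 1↦2, 2↦1, 3↦4, 4↦4, 5↦1, 6↦2]  zeros at y ∈ {0}
  x = 1: [0↦5, 1↦1, 2↦1, 3↦5, 4↦6, 5↦4, 6↦6]  zeros at y ∈ ∅
  x = 2: [0↦6, 1↦3, 2↦4, 3↦2, 4↦4, 5↦3, 6↦6]  zeros at y ∈ ∅
  x = 3: [0↦3, 1↦1, 2↦3, 3↦2, 4↦5, 5↦5, 6↦2]  zeros at y ∈ ∅
  x = 4: [0↦3, 1↦2, 2↦5, 3↦5, 4↦2, 5↦3, 6↦1]  zeros at y ∈ ∅
  x = 5: [0↦6, 1↦6, 2↦3, 3↦4, 4↦2, 5↦4, 6↦3]  zeros at y ∈ ∅
  x = 6: [0↦5, 1↦6, 2↦4, 3↦6, 4↦5, 5↦1, 6↦1]  zeros at y ∈ ∅
Collecting zeros: affine points = {(0, 0)}.
Total count |C(F_7)_aff| = 1.


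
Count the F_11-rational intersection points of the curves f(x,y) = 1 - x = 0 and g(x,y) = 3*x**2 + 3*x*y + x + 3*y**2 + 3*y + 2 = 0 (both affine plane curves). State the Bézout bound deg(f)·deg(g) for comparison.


Common zeros: ∅; count = 0; Bézout bound = 2.

deg(f) = 1, deg(g) = 2, so Bézout bound = 2.
Scan x ∈ F_11. For each x, list the y ∈ F_11 with f(x, y) ≡ 0 and those with g(x, y) ≡ 0 (mod 11); the common zeros in that column are the intersection.
  x = 0: f ≡ 0 at y ∈ ∅; g ≡ 0 at y ∈ ∅; common: ∅.
  x = 1: f ≡ 0 at y ∈ {0, 1, 2, 3, 4, 5, 6, 7, 8, 9, 10}; g ≡ 0 at y ∈ ∅; common: ∅.
  x = 2: f ≡ 0 at y ∈ ∅; g ≡ 0 at y ∈ ∅; common: ∅.
  x = 3: f ≡ 0 at y ∈ ∅; g ≡ 0 at y ∈ ∅; common: ∅.
  x = 4: f ≡ 0 at y ∈ ∅; g ≡ 0 at y ∈ ∅; common: ∅.
  x = 5: f ≡ 0 at y ∈ ∅; g ≡ 0 at y ∈ {8}; common: ∅.
  x = 6: f ≡ 0 at y ∈ ∅; g ≡ 0 at y ∈ ∅; common: ∅.
  x = 7: f ≡ 0 at y ∈ ∅; g ≡ 0 at y ∈ ∅; common: ∅.
  x = 8: f ≡ 0 at y ∈ ∅; g ≡ 0 at y ∈ ∅; common: ∅.
  x = 9: f ≡ 0 at y ∈ ∅; g ≡ 0 at y ∈ ∅; common: ∅.
  x = 10: f ≡ 0 at y ∈ ∅; g ≡ 0 at y ∈ ∅; common: ∅.
Collecting: common zeros = ∅, so the count is 0.
Comparison with the Bézout bound: 0 ≤ 2 = deg(f)·deg(g), as expected for curves with no common component (the affine F_11-count falls short of the bound because intersections may lie at infinity, over extension fields, or carry multiplicity).


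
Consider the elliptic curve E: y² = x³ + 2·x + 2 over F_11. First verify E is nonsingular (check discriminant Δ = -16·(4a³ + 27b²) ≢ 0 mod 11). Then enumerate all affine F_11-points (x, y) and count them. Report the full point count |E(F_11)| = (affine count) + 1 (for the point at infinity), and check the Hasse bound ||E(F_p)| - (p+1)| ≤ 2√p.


Affine points = {(1, 4), (1, 7), (2, 5), (2, 6), (5, 4), (5, 7), (9, 1), (9, 10)}; affine count = 8; |E(F_11)| = 9.

Discriminant check: Δ ∝ 4a³ + 27b² = 4·2³ + 27·2² = 4·8 + 27·4 ≡ 8 (mod 11). Nonzero ⇒ E is nonsingular.
For each x ∈ F_11, compute rhs = x³ + 2·x + 2 mod 11, then count y ∈ F_11 with y² ≡ rhs.
  x = 0: rhs = 2, matching y values: none (0 points).
  x = 1: rhs = 5, matching y values: 4, 7 (2 points).
  x = 2: rhs = 3, matching y values: 5, 6 (2 points).
  x = 3: rhs = 2, matching y values: none (0 points).
  x = 4: rhs = 8, matching y values: none (0 points).
  x = 5: rhs = 5, matching y values: 4, 7 (2 points).
  x = 6: rhs = 10, matching y values: none (0 points).
  x = 7: rhs = 7, matching y values: none (0 points).
  x = 8: rhs = 2, matching y values: none (0 points).
  x = 9: rhs = 1, matching y values: 1, 10 (2 points).
  x = 10: rhs = 10, matching y values: none (0 points).
Total affine count: 8.
Full point count |E(F_11)| = 8 + 1 = 9.
Hasse bound: |9 − (11+1)| = |-3| = 3 ≤ 2√11 ≈ 6.6332 ✓.


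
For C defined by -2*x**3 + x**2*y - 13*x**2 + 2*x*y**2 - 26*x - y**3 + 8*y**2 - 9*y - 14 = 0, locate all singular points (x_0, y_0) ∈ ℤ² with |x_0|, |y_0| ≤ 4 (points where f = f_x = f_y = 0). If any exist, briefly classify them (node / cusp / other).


Singular points: {(-2, 1)}; classification: cusp.

Compute partial derivatives:
  f_x = -6*x**2 + 2*x*y - 26*x + 2*y**2 - 26.
  f_y = x**2 + 4*x*y - 3*y**2 + 16*y - 9.
Scan x_0 ∈ {−4, ..., 4}. For each x_0, f_y(x_0, y) is a polynomial in y; find its integer roots y ∈ {−4, ..., 4}, then test f_x and f at those candidates.
  x = -4: f_y(-4, y) = 7 - 3*y**2; no integer root y with |y| ≤ 4.
  x = -3: f_y(-3, y) = -3*y**2 + 4*y; vanishes at y ∈ {0}. (-3, 0): f_x = -2 ≠ 0.
  x = -2: f_y(-2, y) = -3*y**2 + 8*y - 5; vanishes at y ∈ {1}. (-2, 1): f_x = 0, f = 0 — SINGULAR.
  x = -1: f_y(-1, y) = -3*y**2 + 12*y - 8; no integer root y with |y| ≤ 4.
  x = 0: f_y(0, y) = -3*y**2 + 16*y - 9; no integer root y with |y| ≤ 4.
  x = 1: f_y(1, y) = -3*y**2 + 20*y - 8; no integer root y with |y| ≤ 4.
  x = 2: f_y(2, y) = -3*y**2 + 24*y - 5; no integer root y with |y| ≤ 4.
  x = 3: f_y(3, y) = -3*y**2 + 28*y; vanishes at y ∈ {0}. (3, 0): f_x = -158 ≠ 0.
  x = 4: f_y(4, y) = -3*y**2 + 32*y + 7; no integer root y with |y| ≤ 4.
Only singular point on the grid: (-2, 1).
Classify: substitute x = -2 + u, y = 1 + v and expand: f = -2*u**3 + u**2*v + 2*u*v**2 - v**3 + v**2.
No constant or linear terms (consistent with a singular point). Quadratic part: v**2. Cubic part: -2*u**3 + u**2*v + 2*u*v**2 - v**3.
The quadratic part v**2 is a perfect square, so there is a single (double) tangent line v = 0, i.e. y = 1. Restricting the cubic part to that line (v = 0) leaves -2*u**3 ≠ 0, so f is not divisible by v and the branch is v² ≈ 2*u**3 to lowest order — this is a cusp.
Classification: cusp.


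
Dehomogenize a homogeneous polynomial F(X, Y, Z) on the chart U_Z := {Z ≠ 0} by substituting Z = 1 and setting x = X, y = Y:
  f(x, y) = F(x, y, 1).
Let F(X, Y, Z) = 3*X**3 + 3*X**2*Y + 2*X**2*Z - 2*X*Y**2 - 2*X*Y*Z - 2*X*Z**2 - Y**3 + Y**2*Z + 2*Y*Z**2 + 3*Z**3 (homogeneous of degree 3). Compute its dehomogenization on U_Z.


f(x, y) = 3*x**3 + 3*x**2*y + 2*x**2 - 2*x*y**2 - 2*x*y - 2*x - y**3 + y**2 + 2*y + 3

On U_Z we set Z = 1. Each monomial c·X^i·Y^j·Z^k in F becomes c·x^i·y^j·1^k = c·x^i·y^j.
Substituting Z = 1: F(X, Y, 1) = 3*x**3 + 3*x**2*y + 2*x**2 - 2*x*y**2 - 2*x*y - 2*x - y**3 + y**2 + 2*y + 3.
Note: deg(f) ≤ deg(F) = 3; strict inequality happens when F is divisible by Z (lost terms).


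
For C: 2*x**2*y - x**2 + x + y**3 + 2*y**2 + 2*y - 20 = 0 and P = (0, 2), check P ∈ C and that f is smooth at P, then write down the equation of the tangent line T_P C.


Tangent line at P: x + 22*y - 44 = 0.

Step 1: f(0, 2) = 0, so P lies on C.
Step 2: partial derivatives
  f_x(x, y) = 4*x*y - 2*x + 1, f_y(x, y) = 2*x**2 + 3*y**2 + 4*y + 2.
  f_x(P) = 1, f_y(P) = 22 (gradient nonzero, so P is smooth).
Step 3: tangent line at P: 1·(x − 0) + 22·(y − 2) = 0.
Expanding: x + 22*y - 44 = 0.


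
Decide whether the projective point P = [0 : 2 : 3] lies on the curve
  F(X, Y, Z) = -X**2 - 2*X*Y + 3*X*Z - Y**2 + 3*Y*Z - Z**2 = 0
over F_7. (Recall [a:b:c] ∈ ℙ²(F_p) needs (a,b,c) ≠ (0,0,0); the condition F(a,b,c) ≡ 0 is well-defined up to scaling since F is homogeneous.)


F(0,2,3) ≡ 5 (mod 7); P is NOT on the curve.

Evaluate F(0, 2, 3) term-by-term (mod 7).
  -X**2 ↦ -1·0·1·1 = 0
  -2*X*Y ↦ -2·0·2·1 = 0
  3*X*Z ↦ 3·0·1·3 = 0
  -Y**2 ↦ -1·1·4·1 = -4
  3*Y*Z ↦ 3·1·2·3 = 18
  -Z**2 ↦ -1·1·1·9 = -9
Sum: F(0, 2, 3) = (0) + (0) + (0) + (-4) + (18) + (-9) = 5.
Reducing mod 7: 5 ≡ 5 (mod 7).
Since F(a, b, c) ≡ 5 ≠ 0 (mod 7), P does NOT lie on the curve.


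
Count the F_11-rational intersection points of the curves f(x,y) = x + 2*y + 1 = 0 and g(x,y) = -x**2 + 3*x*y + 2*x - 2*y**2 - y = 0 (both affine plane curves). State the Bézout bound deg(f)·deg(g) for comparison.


Common zeros: {(0, 5)}; count = 1; Bézout bound = 2.

deg(f) = 1, deg(g) = 2, so Bézout bound = 2.
Scan x ∈ F_11. For each x, list the y ∈ F_11 with f(x, y) ≡ 0 and those with g(x, y) ≡ 0 (mod 11); the common zeros in that column are the intersection.
  x = 0: f ≡ 0 at y ∈ {5}; g ≡ 0 at y ∈ {0, 5}; common: {5}.
  x = 1: f ≡ 0 at y ∈ {10}; g ≡ 0 at y ∈ {3, 9}; common: ∅.
  x = 2: f ≡ 0 at y ∈ {4}; g ≡ 0 at y ∈ {0, 8}; common: ∅.
  x = 3: f ≡ 0 at y ∈ {9}; g ≡ 0 at y ∈ ∅; common: ∅.
  x = 4: f ≡ 0 at y ∈ {3}; g ≡ 0 at y ∈ ∅; common: ∅.
  x = 5: f ≡ 0 at y ∈ {8}; g ≡ 0 at y ∈ ∅; common: ∅.
  x = 6: f ≡ 0 at y ∈ {2}; g ≡ 0 at y ∈ {5, 9}; common: ∅.
  x = 7: f ≡ 0 at y ∈ {7}; g ≡ 0 at y ∈ ∅; common: ∅.
  x = 8: f ≡ 0 at y ∈ {1}; g ≡ 0 at y ∈ ∅; common: ∅.
  x = 9: f ≡ 0 at y ∈ {6}; g ≡ 0 at y ∈ ∅; common: ∅.
  x = 10: f ≡ 0 at y ∈ {0}; g ≡ 0 at y ∈ {3, 6}; common: ∅.
Collecting: common zeros = {(0, 5)}, so the count is 1.
Comparison with the Bézout bound: 1 ≤ 2 = deg(f)·deg(g), as expected for curves with no common component (the affine F_11-count falls short of the bound because intersections may lie at infinity, over extension fields, or carry multiplicity).


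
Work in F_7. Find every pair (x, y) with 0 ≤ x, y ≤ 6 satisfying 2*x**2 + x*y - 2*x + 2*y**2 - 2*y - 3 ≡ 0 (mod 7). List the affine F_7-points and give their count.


Affine F_7-points: {(0, 4), (1, 5), (1, 6), (4, 0), (4, 6), (5, 1), (6, 1), (6, 4)}; count = 8.

For each of the 49 pairs (x, y) ∈ F_7², evaluate f(x, y) mod 7. Record the zeros.
  x = 0: [0↦4, 1↦4, 2↦1, 3↦2, 4↦0, 5↦2, 6↦1]  zeros at y ∈ {4}
  x = 1: [0↦4, 1↦5, 2↦3, 3↦5, 4↦4, 5↦0, 6↦0]  zeros at y ∈ {5, 6}
  x = 2: [0↦1, 1↦3, 2↦2, 3↦5, 4↦5, 5↦2, 6↦3]  zeros at y ∈ ∅
  x = 3: [0↦2, 1↦5, 2↦5, 3↦2, 4↦3, 5↦1, 6↦3]  zeros at y ∈ ∅
  x = 4: [0↦0, 1↦4, 2↦5, 3↦3, 4↦5, 5↦4, 6↦0]  zeros at y ∈ {0, 6}
  x = 5: [0↦2, 1↦0, 2↦2, 3↦1, 4↦4, 5↦4, 6↦1]  zeros at y ∈ {1}
  x = 6: [0↦1, 1↦0, 2↦3, 3↦3, 4↦0, 5↦1, 6↦6]  zeros at y ∈ {1, 4}
Collecting zeros: affine points = {(0, 4), (1, 5), (1, 6), (4, 0), (4, 6), (5, 1), (6, 1), (6, 4)}.
Total count |C(F_7)_aff| = 8.


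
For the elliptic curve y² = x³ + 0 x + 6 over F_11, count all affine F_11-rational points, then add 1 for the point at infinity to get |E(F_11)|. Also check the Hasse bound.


Affine points = {(2, 5), (2, 6), (3, 0), (4, 2), (4, 9), (8, 1), (8, 10), (9, 3), (9, 8), (10, 4), (10, 7)}; affine count = 11; |E(F_11)| = 12.

Discriminant check: Δ ∝ 4a³ + 27b² = 4·0³ + 27·6² = 4·0 + 27·36 ≡ 4 (mod 11). Nonzero ⇒ E is nonsingular.
For each x ∈ F_11, compute rhs = x³ + 0·x + 6 mod 11, then count y ∈ F_11 with y² ≡ rhs.
  x = 0: rhs = 6, matching y values: none (0 points).
  x = 1: rhs = 7, matching y values: none (0 points).
  x = 2: rhs = 3, matching y values: 5, 6 (2 points).
  x = 3: rhs = 0, matching y values: 0 (1 points).
  x = 4: rhs = 4, matching y values: 2, 9 (2 points).
  x = 5: rhs = 10, matching y values: none (0 points).
  x = 6: rhs = 2, matching y values: none (0 points).
  x = 7: rhs = 8, matching y values: none (0 points).
  x = 8: rhs = 1, matching y values: 1, 10 (2 points).
  x = 9: rhs = 9, matching y values: 3, 8 (2 points).
  x = 10: rhs = 5, matching y values: 4, 7 (2 points).
Total affine count: 11.
Full point count |E(F_11)| = 11 + 1 = 12.
Hasse bound: |12 − (11+1)| = |0| = 0 ≤ 2√11 ≈ 6.6332 ✓.


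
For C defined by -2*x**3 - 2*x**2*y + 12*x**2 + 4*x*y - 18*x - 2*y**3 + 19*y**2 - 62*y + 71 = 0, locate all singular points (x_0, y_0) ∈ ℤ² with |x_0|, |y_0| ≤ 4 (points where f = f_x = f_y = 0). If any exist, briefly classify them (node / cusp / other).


Singular points: {(1, 3)}; classification: cusp.

Compute partial derivatives:
  f_x = -6*x**2 - 4*x*y + 24*x + 4*y - 18.
  f_y = -2*x**2 + 4*x - 6*y**2 + 38*y - 62.
Scan x_0 ∈ {−4, ..., 4}. For each x_0, f_y(x_0, y) is a polynomial in y; find its integer roots y ∈ {−4, ..., 4}, then test f_x and f at those candidates.
  x = -4: f_y(-4, y) = -6*y**2 + 38*y - 110; no integer root y with |y| ≤ 4.
  x = -3: f_y(-3, y) = -6*y**2 + 38*y - 92; no integer root y with |y| ≤ 4.
  x = -2: f_y(-2, y) = -6*y**2 + 38*y - 78; no integer root y with |y| ≤ 4.
  x = -1: f_y(-1, y) = -6*y**2 + 38*y - 68; no integer root y with |y| ≤ 4.
  x = 0: f_y(0, y) = -6*y**2 + 38*y - 62; no integer root y with |y| ≤ 4.
  x = 1: f_y(1, y) = -6*y**2 + 38*y - 60; vanishes at y ∈ {3}. (1, 3): f_x = 0, f = 0 — SINGULAR.
  x = 2: f_y(2, y) = -6*y**2 + 38*y - 62; no integer root y with |y| ≤ 4.
  x = 3: f_y(3, y) = -6*y**2 + 38*y - 68; no integer root y with |y| ≤ 4.
  x = 4: f_y(4, y) = -6*y**2 + 38*y - 78; no integer root y with |y| ≤ 4.
Only singular point on the grid: (1, 3).
Classify: substitute x = 1 + u, y = 3 + v and expand: f = -2*u**3 - 2*u**2*v - 2*v**3 + v**2.
No constant or linear terms (consistent with a singular point). Quadratic part: v**2. Cubic part: -2*u**3 - 2*u**2*v - 2*v**3.
The quadratic part v**2 is a perfect square, so there is a single (double) tangent line v = 0, i.e. y = 3. Restricting the cubic part to that line (v = 0) leaves -2*u**3 ≠ 0, so f is not divisible by v and the branch is v² ≈ 2*u**3 to lowest order — this is a cusp.
Classification: cusp.


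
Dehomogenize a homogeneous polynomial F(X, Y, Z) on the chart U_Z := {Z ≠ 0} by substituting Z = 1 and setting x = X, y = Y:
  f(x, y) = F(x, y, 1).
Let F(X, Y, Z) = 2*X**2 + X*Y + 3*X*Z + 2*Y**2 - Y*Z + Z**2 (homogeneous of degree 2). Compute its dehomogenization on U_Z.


f(x, y) = 2*x**2 + x*y + 3*x + 2*y**2 - y + 1

On U_Z we set Z = 1. Each monomial c·X^i·Y^j·Z^k in F becomes c·x^i·y^j·1^k = c·x^i·y^j.
Substituting Z = 1: F(X, Y, 1) = 2*x**2 + x*y + 3*x + 2*y**2 - y + 1.
Note: deg(f) ≤ deg(F) = 2; strict inequality happens when F is divisible by Z (lost terms).


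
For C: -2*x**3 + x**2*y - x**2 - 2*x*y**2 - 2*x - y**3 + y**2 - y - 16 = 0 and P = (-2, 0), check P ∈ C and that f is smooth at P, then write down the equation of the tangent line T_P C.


Tangent line at P: -22*x + 3*y - 44 = 0.

Step 1: f(-2, 0) = 0, so P lies on C.
Step 2: partial derivatives
  f_x(x, y) = -6*x**2 + 2*x*y - 2*x - 2*y**2 - 2, f_y(x, y) = x**2 - 4*x*y - 3*y**2 + 2*y - 1.
  f_x(P) = -22, f_y(P) = 3 (gradient nonzero, so P is smooth).
Step 3: tangent line at P: -22·(x − -2) + 3·(y − 0) = 0.
Expanding: -22*x + 3*y - 44 = 0.


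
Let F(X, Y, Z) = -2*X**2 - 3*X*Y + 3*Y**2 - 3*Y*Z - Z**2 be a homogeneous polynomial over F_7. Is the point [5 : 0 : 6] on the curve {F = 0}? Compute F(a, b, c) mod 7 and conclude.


F(5,0,6) ≡ 5 (mod 7); P is NOT on the curve.

Evaluate F(5, 0, 6) term-by-term (mod 7).
  -2*X**2 ↦ -2·25·1·1 = -50
  -3*X*Y ↦ -3·5·0·1 = 0
  3*Y**2 ↦ 3·1·0·1 = 0
  -3*Y*Z ↦ -3·1·0·6 = 0
  -Z**2 ↦ -1·1·1·36 = -36
Sum: F(5, 0, 6) = (-50) + (0) + (0) + (0) + (-36) = -86.
Reducing mod 7: -86 ≡ 5 (mod 7).
Since F(a, b, c) ≡ 5 ≠ 0 (mod 7), P does NOT lie on the curve.


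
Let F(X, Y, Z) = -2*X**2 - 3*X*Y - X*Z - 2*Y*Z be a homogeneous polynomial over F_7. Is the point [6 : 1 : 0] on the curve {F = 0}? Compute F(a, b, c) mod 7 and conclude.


F(6,1,0) ≡ 1 (mod 7); P is NOT on the curve.

Evaluate F(6, 1, 0) term-by-term (mod 7).
  -2*X**2 ↦ -2·36·1·1 = -72
  -3*X*Y ↦ -3·6·1·1 = -18
  -X*Z ↦ -1·6·1·0 = 0
  -2*Y*Z ↦ -2·1·1·0 = 0
Sum: F(6, 1, 0) = (-72) + (-18) + (0) + (0) = -90.
Reducing mod 7: -90 ≡ 1 (mod 7).
Since F(a, b, c) ≡ 1 ≠ 0 (mod 7), P does NOT lie on the curve.


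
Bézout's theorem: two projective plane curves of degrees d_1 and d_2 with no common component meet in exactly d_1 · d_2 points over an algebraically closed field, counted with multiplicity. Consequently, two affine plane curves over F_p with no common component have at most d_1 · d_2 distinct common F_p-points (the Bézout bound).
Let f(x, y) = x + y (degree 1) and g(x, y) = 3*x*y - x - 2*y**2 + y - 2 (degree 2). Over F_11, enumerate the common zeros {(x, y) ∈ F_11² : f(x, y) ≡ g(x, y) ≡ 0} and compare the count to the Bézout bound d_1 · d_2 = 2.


Common zeros: ∅; count = 0; Bézout bound = 2.

deg(f) = 1, deg(g) = 2, so Bézout bound = 2.
Scan x ∈ F_11. For each x, list the y ∈ F_11 with f(x, y) ≡ 0 and those with g(x, y) ≡ 0 (mod 11); the common zeros in that column are the intersection.
  x = 0: f ≡ 0 at y ∈ {0}; g ≡ 0 at y ∈ ∅; common: ∅.
  x = 1: f ≡ 0 at y ∈ {10}; g ≡ 0 at y ∈ {5, 8}; common: ∅.
  x = 2: f ≡ 0 at y ∈ {9}; g ≡ 0 at y ∈ ∅; common: ∅.
  x = 3: f ≡ 0 at y ∈ {8}; g ≡ 0 at y ∈ {7, 9}; common: ∅.
  x = 4: f ≡ 0 at y ∈ {7}; g ≡ 0 at y ∈ {6}; common: ∅.
  x = 5: f ≡ 0 at y ∈ {6}; g ≡ 0 at y ∈ ∅; common: ∅.
  x = 6: f ≡ 0 at y ∈ {5}; g ≡ 0 at y ∈ {2}; common: ∅.
  x = 7: f ≡ 0 at y ∈ {4}; g ≡ 0 at y ∈ {1, 10}; common: ∅.
  x = 8: f ≡ 0 at y ∈ {3}; g ≡ 0 at y ∈ ∅; common: ∅.
  x = 9: f ≡ 0 at y ∈ {2}; g ≡ 0 at y ∈ {0, 3}; common: ∅.
  x = 10: f ≡ 0 at y ∈ {1}; g ≡ 0 at y ∈ ∅; common: ∅.
Collecting: common zeros = ∅, so the count is 0.
Comparison with the Bézout bound: 0 ≤ 2 = deg(f)·deg(g), as expected for curves with no common component (the affine F_11-count falls short of the bound because intersections may lie at infinity, over extension fields, or carry multiplicity).


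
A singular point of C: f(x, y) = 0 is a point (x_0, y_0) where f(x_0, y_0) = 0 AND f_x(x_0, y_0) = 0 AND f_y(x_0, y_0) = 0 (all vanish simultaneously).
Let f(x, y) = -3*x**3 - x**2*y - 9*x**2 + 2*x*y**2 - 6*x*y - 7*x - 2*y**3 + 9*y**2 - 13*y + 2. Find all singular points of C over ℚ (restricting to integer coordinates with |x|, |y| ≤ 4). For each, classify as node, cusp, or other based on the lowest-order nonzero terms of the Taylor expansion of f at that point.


Singular points: {(-1, 1)}; classification: node.

Compute partial derivatives:
  f_x = -9*x**2 - 2*x*y - 18*x + 2*y**2 - 6*y - 7.
  f_y = -x**2 + 4*x*y - 6*x - 6*y**2 + 18*y - 13.
Scan x_0 ∈ {−4, ..., 4}. For each x_0, f_y(x_0, y) is a polynomial in y; find its integer roots y ∈ {−4, ..., 4}, then test f_x and f at those candidates.
  x = -4: f_y(-4, y) = -6*y**2 + 2*y - 5; no integer root y with |y| ≤ 4.
  x = -3: f_y(-3, y) = -6*y**2 + 6*y - 4; no integer root y with |y| ≤ 4.
  x = -2: f_y(-2, y) = -6*y**2 + 10*y - 5; no integer root y with |y| ≤ 4.
  x = -1: f_y(-1, y) = -6*y**2 + 14*y - 8; vanishes at y ∈ {1}. (-1, 1): f_x = 0, f = 0 — SINGULAR.
  x = 0: f_y(0, y) = -6*y**2 + 18*y - 13; no integer root y with |y| ≤ 4.
  x = 1: f_y(1, y) = -6*y**2 + 22*y - 20; vanishes at y ∈ {2}. (1, 2): f_x = -42 ≠ 0.
  x = 2: f_y(2, y) = -6*y**2 + 26*y - 29; no integer root y with |y| ≤ 4.
  x = 3: f_y(3, y) = -6*y**2 + 30*y - 40; no integer root y with |y| ≤ 4.
  x = 4: f_y(4, y) = -6*y**2 + 34*y - 53; no integer root y with |y| ≤ 4.
Only singular point on the grid: (-1, 1).
Classify: substitute x = -1 + u, y = 1 + v and expand: f = -3*u**3 - u**2*v - u**2 + 2*u*v**2 - 2*v**3 + v**2.
No constant or linear terms (consistent with a singular point). Quadratic part: -u**2 + v**2. Cubic part: -3*u**3 - u**2*v + 2*u*v**2 - 2*v**3.
The quadratic part v**2 - u**2 = (v − u)(v + u) splits into two distinct linear factors, so there are two distinct tangent lines y − 1 = ±(x − -1) — this is a node (ordinary double point).
Classification: node.


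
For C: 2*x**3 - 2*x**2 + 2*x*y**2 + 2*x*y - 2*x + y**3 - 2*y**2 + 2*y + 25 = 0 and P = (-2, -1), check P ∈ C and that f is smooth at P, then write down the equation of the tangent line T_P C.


Tangent line at P: 30*x + 13*y + 73 = 0.

Step 1: f(-2, -1) = 0, so P lies on C.
Step 2: partial derivatives
  f_x(x, y) = 6*x**2 - 4*x + 2*y**2 + 2*y - 2, f_y(x, y) = 4*x*y + 2*x + 3*y**2 - 4*y + 2.
  f_x(P) = 30, f_y(P) = 13 (gradient nonzero, so P is smooth).
Step 3: tangent line at P: 30·(x − -2) + 13·(y − -1) = 0.
Expanding: 30*x + 13*y + 73 = 0.


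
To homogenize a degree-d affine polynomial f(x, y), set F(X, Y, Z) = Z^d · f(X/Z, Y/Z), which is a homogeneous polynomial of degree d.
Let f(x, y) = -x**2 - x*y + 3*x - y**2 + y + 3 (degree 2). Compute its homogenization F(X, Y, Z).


F(X, Y, Z) = -X**2 - X*Y + 3*X*Z - Y**2 + Y*Z + 3*Z**2

deg(f) = 2.
Substitute x = X/Z, y = Y/Z into f, then multiply by Z^2.
  monomial -1·x^2·y^0 ↦ -1·X^2·Y^0·Z^0.
  monomial -1·x^1·y^1 ↦ -1·X^1·Y^1·Z^0.
  monomial 3·x^1·y^0 ↦ 3·X^1·Y^0·Z^1.
  monomial -1·x^0·y^2 ↦ -1·X^0·Y^2·Z^0.
  monomial 1·x^0·y^1 ↦ 1·X^0·Y^1·Z^1.
  monomial 3·x^0·y^0 ↦ 3·X^0·Y^0·Z^2.
Collecting: F(X, Y, Z) = -X**2 - X*Y + 3*X*Z - Y**2 + Y*Z + 3*Z**2.


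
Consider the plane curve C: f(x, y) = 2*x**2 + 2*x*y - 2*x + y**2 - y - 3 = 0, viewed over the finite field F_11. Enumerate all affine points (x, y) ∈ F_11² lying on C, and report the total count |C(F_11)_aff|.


Affine F_11-points: {(2, 2), (2, 6), (3, 3), (4, 6), (4, 9), (6, 3), (6, 8), (8, 2), (8, 5), (9, 8), (10, 5), (10, 9)}; count = 12.

For each of the 121 pairs (x, y) ∈ F_11², evaluate f(x, y) mod 11. Record the zeros.
  x = 0: [0↦8, 1↦8, 2↦10, 3↦3, 4↦9, 5↦6, 6↦5, 7↦6, 8↦9, 9↦3, 10↦10]  zeros at y ∈ ∅
  x = 1: [0↦8, 1↦10, 2↦3, 3↦9, 4↦6, 5↦5, 6↦6, 7↦9, 8↦3, 9↦10, 10↦8]  zeros at y ∈ ∅
  x = 2: [0↦1, 1↦5, 2↦0, 3↦8, 4↦7, 5↦8, 6↦0, 7↦5, 8↦1, 9↦10, 10↦10]  zeros at y ∈ {2, 6}
  x = 3: [0↦9, 1↦4, 2↦1, 3↦0, 4↦1, 5↦4, 6↦9, 7↦5, 8↦3, 9↦3, 10↦5]  zeros at y ∈ {3}
  x = 4: [0↦10, 1↦7, 2↦6, 3↦7, 4↦10, 5↦4, 6↦0, 7↦9, 8↦9, 9↦0, 10↦4]  zeros at y ∈ {6, 9}
  x = 5: [0↦4, 1↦3, 2↦4, 3↦7, 4↦1, 5↦8, 6↦6, 7↦6, 8↦8, 9↦1, 10↦7]  zeros at y ∈ ∅
  x = 6: [0↦2, 1↦3, 2↦6, 3↦0, 4↦7, 5↦5, 6↦5, 7↦7, 8↦0, 9↦6, 10↦3]  zeros at y ∈ {3, 8}
  x = 7: [0↦4, 1↦7, 2↦1, 3↦8, 4↦6, 5↦6, 6↦8, 7↦1, 8↦7, 9↦4, 10↦3]  zeros at y ∈ ∅
  x = 8: [0↦10, 1↦4, 2↦0, 3↦9, 4↦9, 5↦0, 6↦4, 7↦10, 8↦7, 9↦6, 10↦7]  zeros at y ∈ {2, 5}
  x = 9: [0↦9, 1↦5, 2↦3, 3↦3, 4↦5, 5↦9, 6↦4, 7↦1, 8↦0, 9↦1, 10↦4]  zeros at y ∈ {8}
  x = 10: [0↦1, 1↦10, 2↦10, 3↦1, 4↦5, 5↦0, 6↦8, 7↦7, 8↦8, 9↦0, 10↦5]  zeros at y ∈ {5, 9}
Collecting zeros: affine points = {(2, 2), (2, 6), (3, 3), (4, 6), (4, 9), (6, 3), (6, 8), (8, 2), (8, 5), (9, 8), (10, 5), (10, 9)}.
Total count |C(F_11)_aff| = 12.


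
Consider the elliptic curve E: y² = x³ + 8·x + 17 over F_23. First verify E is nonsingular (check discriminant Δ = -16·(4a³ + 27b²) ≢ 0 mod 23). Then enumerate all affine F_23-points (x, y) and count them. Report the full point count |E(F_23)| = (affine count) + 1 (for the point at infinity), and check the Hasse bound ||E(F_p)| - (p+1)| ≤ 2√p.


Affine points = {(1, 7), (1, 16), (2, 8), (2, 15), (7, 5), (7, 18), (8, 8), (8, 15), (9, 6), (9, 17), (10, 4), (10, 19), (12, 1), (12, 22), (13, 8), (13, 15), (15, 4), (15, 19), (16, 3), (16, 20), (17, 11), (17, 12), (18, 6), (18, 17), (19, 6), (19, 17), (20, 9), (20, 14), (21, 4), (21, 19), (22, 10), (22, 13)}; affine count = 32; |E(F_23)| = 33.

Discriminant check: Δ ∝ 4a³ + 27b² = 4·8³ + 27·17² = 4·512 + 27·289 ≡ 7 (mod 23). Nonzero ⇒ E is nonsingular.
For each x ∈ F_23, compute rhs = x³ + 8·x + 17 mod 23, then count y ∈ F_23 with y² ≡ rhs.
  x = 0: rhs = 17, matching y values: none (0 points).
  x = 1: rhs = 3, matching y values: 7, 16 (2 points).
  x = 2: rhs = 18, matching y values: 8, 15 (2 points).
  x = 3: rhs = 22, matching y values: none (0 points).
  x = 4: rhs = 21, matching y values: none (0 points).
  x = 5: rhs = 21, matching y values: none (0 points).
  x = 6: rhs = 5, matching y values: none (0 points).
  x = 7: rhs = 2, matching y values: 5, 18 (2 points).
  x = 8: rhs = 18, matching y values: 8, 15 (2 points).
  x = 9: rhs = 13, matching y values: 6, 17 (2 points).
  x = 10: rhs = 16, matching y values: 4, 19 (2 points).
  x = 11: rhs = 10, matching y values: none (0 points).
  x = 12: rhs = 1, matching y values: 1, 22 (2 points).
  x = 13: rhs = 18, matching y values: 8, 15 (2 points).
  x = 14: rhs = 21, matching y values: none (0 points).
  x = 15: rhs = 16, matching y values: 4, 19 (2 points).
  x = 16: rhs = 9, matching y values: 3, 20 (2 points).
  x = 17: rhs = 6, matching y values: 11, 12 (2 points).
  x = 18: rhs = 13, matching y values: 6, 17 (2 points).
  x = 19: rhs = 13, matching y values: 6, 17 (2 points).
  x = 20: rhs = 12, matching y values: 9, 14 (2 points).
  x = 21: rhs = 16, matching y values: 4, 19 (2 points).
  x = 22: rhs = 8, matching y values: 10, 13 (2 points).
Total affine count: 32.
Full point count |E(F_23)| = 32 + 1 = 33.
Hasse bound: |33 − (23+1)| = |9| = 9 ≤ 2√23 ≈ 9.5917 ✓.
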